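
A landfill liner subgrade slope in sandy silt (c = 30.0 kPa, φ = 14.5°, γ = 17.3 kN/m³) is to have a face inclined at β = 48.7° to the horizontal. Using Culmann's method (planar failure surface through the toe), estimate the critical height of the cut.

Culmann's analysis gives the critical failure plane at α_cr = (β + φ)/2 = (48.7 + 14.5)/2 = 31.6°, and the critical height
H_c = (4c/γ) · sinβ cosφ / [1 − cos(β − φ)]
    = (4·30.0/17.3) · sin48.7°·cos14.5° / [1 − cos(34.2°)]
    = 6.936 · 0.7513·0.9681 / [1 − 0.8271]
    = 6.936 · 0.7273 / 0.1729
    = 29.18 m

H_c = 29.18 m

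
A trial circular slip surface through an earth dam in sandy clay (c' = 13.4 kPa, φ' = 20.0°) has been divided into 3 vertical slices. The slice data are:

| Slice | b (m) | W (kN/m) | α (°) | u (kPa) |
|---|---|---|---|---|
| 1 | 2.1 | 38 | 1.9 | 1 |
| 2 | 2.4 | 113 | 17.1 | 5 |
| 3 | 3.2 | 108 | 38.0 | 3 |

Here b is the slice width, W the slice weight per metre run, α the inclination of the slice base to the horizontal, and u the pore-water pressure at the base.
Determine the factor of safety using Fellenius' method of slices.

FS = 1.89

Ordinary method of slices: FS = Σ[c'·Δl_i + (W_i cosα_i − u_i·Δl_i)·tanφ'] / Σ W_i sinα_i, with Δl_i = b_i / cosα_i.
Slice 1: Δl = 2.1/cos1.9° = 2.101 m; N'_1 = 38·cos1.9° − 1·2.101 = 35.9; c'Δl = 28.16; W sinα = 1.3
Slice 2: Δl = 2.4/cos17.1° = 2.511 m; N'_2 = 113·cos17.1° − 5·2.511 = 95.4; c'Δl = 33.65; W sinα = 33.2
Slice 3: Δl = 3.2/cos38.0° = 4.061 m; N'_3 = 108·cos38.0° − 3·4.061 = 72.9; c'Δl = 54.42; W sinα = 66.5
Σc'Δl = 116.2 kN/m; ΣN' = 204.3 kN/m; ΣW sinα = 101.0 kN/m
Resisting = 116.2 + 204.3·tan20.0° = 116.2 + 74.3 = 190.6 kN/m
FS = 190.6 / 101.0 = 1.887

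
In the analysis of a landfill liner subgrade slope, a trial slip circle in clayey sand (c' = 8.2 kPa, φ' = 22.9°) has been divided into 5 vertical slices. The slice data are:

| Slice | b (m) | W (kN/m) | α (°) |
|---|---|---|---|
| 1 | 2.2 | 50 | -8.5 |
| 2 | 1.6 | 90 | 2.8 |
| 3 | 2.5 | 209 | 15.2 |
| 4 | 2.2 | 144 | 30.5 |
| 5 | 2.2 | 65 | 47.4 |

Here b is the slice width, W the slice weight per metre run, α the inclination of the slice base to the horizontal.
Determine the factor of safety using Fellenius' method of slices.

Ordinary method of slices: FS = Σ[c'·Δl_i + (W_i cosα_i)·tanφ'] / Σ W_i sinα_i, with Δl_i = b_i / cosα_i.
Slice 1: Δl = 2.2/cos(-8.5°) = 2.224 m; N'_1 = 50·cos(-8.5°) = 49.5; c'Δl = 18.24; W sinα = -7.4
Slice 2: Δl = 1.6/cos2.8° = 1.602 m; N'_2 = 90·cos2.8° = 89.9; c'Δl = 13.14; W sinα = 4.4
Slice 3: Δl = 2.5/cos15.2° = 2.591 m; N'_3 = 209·cos15.2° = 201.7; c'Δl = 21.24; W sinα = 54.8
Slice 4: Δl = 2.2/cos30.5° = 2.553 m; N'_4 = 144·cos30.5° = 124.1; c'Δl = 20.94; W sinα = 73.1
Slice 5: Δl = 2.2/cos47.4° = 3.250 m; N'_5 = 65·cos47.4° = 44.0; c'Δl = 26.65; W sinα = 47.8
Σc'Δl = 100.2 kN/m; ΣN' = 509.1 kN/m; ΣW sinα = 172.7 kN/m
Resisting = 100.2 + 509.1·tan22.9° = 100.2 + 215.1 = 315.3 kN/m
FS = 315.3 / 172.7 = 1.825

FS = 1.83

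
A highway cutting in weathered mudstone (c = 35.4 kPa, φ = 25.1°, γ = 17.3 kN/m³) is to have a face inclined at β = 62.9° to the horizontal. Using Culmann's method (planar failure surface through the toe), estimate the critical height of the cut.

H_c = 31.44 m

Culmann's analysis gives the critical failure plane at α_cr = (β + φ)/2 = (62.9 + 25.1)/2 = 44.0°, and the critical height
H_c = (4c/γ) · sinβ cosφ / [1 − cos(β − φ)]
    = (4·35.4/17.3) · sin62.9°·cos25.1° / [1 − cos(37.8°)]
    = 8.185 · 0.8902·0.9056 / [1 − 0.7902]
    = 8.185 · 0.8061 / 0.2098
    = 31.44 m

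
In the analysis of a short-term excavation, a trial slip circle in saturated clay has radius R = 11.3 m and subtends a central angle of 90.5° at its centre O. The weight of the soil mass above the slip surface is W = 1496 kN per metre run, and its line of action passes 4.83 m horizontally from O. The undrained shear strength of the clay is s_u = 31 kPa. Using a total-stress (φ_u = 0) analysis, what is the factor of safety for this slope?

FS = 0.87

Taking moments about the centre O, the resisting moment is provided by the undrained shear strength acting along the arc:
Arc length L_a = R·θ = 11.3·(90.5°·π/180) = 11.3·1.5795 = 17.85 m
M_R = s_u·L_a·R = 31·17.85·11.3 = 6252.4 kN·m/m
M_D = W·d = 1496·4.83 = 7225.7 kN·m/m
FS = M_R / M_D = 6252.4 / 7225.7 = 0.865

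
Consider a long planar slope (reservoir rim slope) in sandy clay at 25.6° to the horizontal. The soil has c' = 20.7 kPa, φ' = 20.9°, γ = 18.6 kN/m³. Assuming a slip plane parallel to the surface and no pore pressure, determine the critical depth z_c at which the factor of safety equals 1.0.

z_c = 14.07 m

Setting FS = 1.00 in FS = [c' + γz cos²β tanφ'] / [γz sinβ cosβ] and solving for z:
z = c' / [γ cosβ (FS·sinβ − cosβ·tanφ')]
  = 20.7 / [18.6·cos25.6°·(1.00·sin25.6° − cos25.6°·tan20.9°)]
  = 20.7 / [18.6·0.9018·(1.00·0.4321 − 0.9018·0.3819)]
  = 20.7 / 1.4712 = 14.070 m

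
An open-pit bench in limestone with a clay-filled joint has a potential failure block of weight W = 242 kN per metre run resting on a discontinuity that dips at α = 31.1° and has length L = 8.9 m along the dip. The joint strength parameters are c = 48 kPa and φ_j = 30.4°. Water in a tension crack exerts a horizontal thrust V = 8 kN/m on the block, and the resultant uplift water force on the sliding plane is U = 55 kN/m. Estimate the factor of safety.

FS = 3.90

Resolving the block weight along and normal to the plane and applying the Mohr–Coulomb strength on the joint:
N' = W cosα − U − V sinα = 242·cos31.1° − 55 − 8·sin31.1° = 148.1 kN/m
Driving force T = W sinα + V cosα = 242·sin31.1° + 8·cos31.1° = 131.9 kN/m
Resisting force R = c·L + N'·tanφ_j = 48·8.9 + 148.1·tan30.4° = 427.2 + 86.9 = 514.1 kN/m
FS = R / T = 514.1 / 131.9 = 3.899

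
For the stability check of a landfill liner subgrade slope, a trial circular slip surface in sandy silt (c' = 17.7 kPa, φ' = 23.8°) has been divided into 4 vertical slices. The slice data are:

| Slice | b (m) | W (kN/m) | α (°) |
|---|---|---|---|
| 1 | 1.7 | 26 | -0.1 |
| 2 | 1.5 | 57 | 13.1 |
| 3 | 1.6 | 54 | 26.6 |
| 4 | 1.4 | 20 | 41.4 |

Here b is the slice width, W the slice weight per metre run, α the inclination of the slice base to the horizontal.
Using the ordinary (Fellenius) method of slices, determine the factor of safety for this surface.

FS = 3.70

Ordinary method of slices: FS = Σ[c'·Δl_i + (W_i cosα_i)·tanφ'] / Σ W_i sinα_i, with Δl_i = b_i / cosα_i.
Slice 1: Δl = 1.7/cos(-0.1°) = 1.700 m; N'_1 = 26·cos(-0.1°) = 26.0; c'Δl = 30.09; W sinα = -0.0
Slice 2: Δl = 1.5/cos13.1° = 1.540 m; N'_2 = 57·cos13.1° = 55.5; c'Δl = 27.26; W sinα = 12.9
Slice 3: Δl = 1.6/cos26.6° = 1.789 m; N'_3 = 54·cos26.6° = 48.3; c'Δl = 31.67; W sinα = 24.2
Slice 4: Δl = 1.4/cos41.4° = 1.866 m; N'_4 = 20·cos41.4° = 15.0; c'Δl = 33.04; W sinα = 13.2
Σc'Δl = 122.1 kN/m; ΣN' = 144.8 kN/m; ΣW sinα = 50.3 kN/m
Resisting = 122.1 + 144.8·tan23.8° = 122.1 + 63.9 = 185.9 kN/m
FS = 185.9 / 50.3 = 3.698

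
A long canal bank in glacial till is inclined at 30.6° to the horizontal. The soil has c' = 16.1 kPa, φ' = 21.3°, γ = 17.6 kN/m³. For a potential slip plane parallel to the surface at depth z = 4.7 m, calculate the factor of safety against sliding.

For an infinite slope with a slip plane parallel to the surface (no pore pressure): FS = [c' + γz cos²β tanφ'] / [γz sinβ cosβ].
γz = 17.6·4.7 = 82.72 kN/m²
Numerator = 16.1 + 82.72·cos²30.6°·tan21.3° = 16.1 + 82.72·0.7409·0.3899 = 39.994 kPa
Denominator = 82.72·sin30.6°·cos30.6° = 82.72·0.5090·0.8607 = 36.244 kPa
FS = 39.994 / 36.244 = 1.103

FS = 1.10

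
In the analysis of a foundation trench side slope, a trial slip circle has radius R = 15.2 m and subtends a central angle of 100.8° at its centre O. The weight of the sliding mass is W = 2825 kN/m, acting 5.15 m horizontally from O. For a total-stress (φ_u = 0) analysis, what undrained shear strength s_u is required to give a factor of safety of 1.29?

FS = s_u·L_a·R / (W·d), so s_u = FS·W·d / (L_a·R).
Arc length L_a = R·θ = 15.2·(100.8°·π/180) = 15.2·1.7593 = 26.74 m
s_u = 1.29·2825·5.15 / (26.74·15.2) = 18767.9 / 406.47 = 46.17 kPa

s_u = 46.2 kPa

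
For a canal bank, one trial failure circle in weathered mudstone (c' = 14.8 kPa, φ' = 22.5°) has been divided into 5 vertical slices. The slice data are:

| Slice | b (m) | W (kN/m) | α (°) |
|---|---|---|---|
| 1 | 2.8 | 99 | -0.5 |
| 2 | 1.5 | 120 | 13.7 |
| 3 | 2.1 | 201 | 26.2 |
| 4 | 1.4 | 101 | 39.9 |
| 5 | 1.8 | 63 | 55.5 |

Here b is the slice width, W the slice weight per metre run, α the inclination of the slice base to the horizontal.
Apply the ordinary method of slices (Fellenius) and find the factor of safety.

FS = 1.65

Ordinary method of slices: FS = Σ[c'·Δl_i + (W_i cosα_i)·tanφ'] / Σ W_i sinα_i, with Δl_i = b_i / cosα_i.
Slice 1: Δl = 2.8/cos(-0.5°) = 2.800 m; N'_1 = 99·cos(-0.5°) = 99.0; c'Δl = 41.44; W sinα = -0.9
Slice 2: Δl = 1.5/cos13.7° = 1.544 m; N'_2 = 120·cos13.7° = 116.6; c'Δl = 22.85; W sinα = 28.4
Slice 3: Δl = 2.1/cos26.2° = 2.340 m; N'_3 = 201·cos26.2° = 180.3; c'Δl = 34.64; W sinα = 88.7
Slice 4: Δl = 1.4/cos39.9° = 1.825 m; N'_4 = 101·cos39.9° = 77.5; c'Δl = 27.01; W sinα = 64.8
Slice 5: Δl = 1.8/cos55.5° = 3.178 m; N'_5 = 63·cos55.5° = 35.7; c'Δl = 47.03; W sinα = 51.9
Σc'Δl = 173.0 kN/m; ΣN' = 509.1 kN/m; ΣW sinα = 233.0 kN/m
Resisting = 173.0 + 509.1·tan22.5° = 173.0 + 210.9 = 383.8 kN/m
FS = 383.8 / 233.0 = 1.647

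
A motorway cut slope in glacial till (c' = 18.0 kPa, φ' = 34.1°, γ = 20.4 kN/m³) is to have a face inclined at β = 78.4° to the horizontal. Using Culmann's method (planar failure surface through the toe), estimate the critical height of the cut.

H_c = 10.07 m

Culmann's analysis gives the critical failure plane at α_cr = (β + φ')/2 = (78.4 + 34.1)/2 = 56.2°, and the critical height
H_c = (4c'/γ) · sinβ cosφ' / [1 − cos(β − φ')]
    = (4·18.0/20.4) · sin78.4°·cos34.1° / [1 − cos(44.3°)]
    = 3.529 · 0.9796·0.8281 / [1 − 0.7157]
    = 3.529 · 0.8111 / 0.2843
    = 10.07 m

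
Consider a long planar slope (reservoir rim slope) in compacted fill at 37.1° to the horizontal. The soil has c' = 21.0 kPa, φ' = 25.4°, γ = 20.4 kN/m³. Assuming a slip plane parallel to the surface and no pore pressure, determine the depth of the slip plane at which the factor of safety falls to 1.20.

Setting FS = 1.20 in FS = [c' + γz cos²β tanφ'] / [γz sinβ cosβ] and solving for z:
z = c' / [γ cosβ (FS·sinβ − cosβ·tanφ')]
  = 21.0 / [20.4·cos37.1°·(1.20·sin37.1° − cos37.1°·tan25.4°)]
  = 21.0 / [20.4·0.7976·(1.20·0.6032 − 0.7976·0.4748)]
  = 21.0 / 5.6155 = 3.740 m

z = 3.74 m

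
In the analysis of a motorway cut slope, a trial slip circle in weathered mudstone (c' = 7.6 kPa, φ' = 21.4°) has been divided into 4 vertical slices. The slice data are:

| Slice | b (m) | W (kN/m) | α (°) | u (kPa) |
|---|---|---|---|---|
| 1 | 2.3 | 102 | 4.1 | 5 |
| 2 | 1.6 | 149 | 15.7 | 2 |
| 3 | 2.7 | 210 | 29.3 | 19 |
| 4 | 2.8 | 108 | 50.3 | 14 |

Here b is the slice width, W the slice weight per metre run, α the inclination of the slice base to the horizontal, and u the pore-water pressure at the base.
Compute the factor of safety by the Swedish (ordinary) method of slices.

FS = 0.98

Ordinary method of slices: FS = Σ[c'·Δl_i + (W_i cosα_i − u_i·Δl_i)·tanφ'] / Σ W_i sinα_i, with Δl_i = b_i / cosα_i.
Slice 1: Δl = 2.3/cos4.1° = 2.306 m; N'_1 = 102·cos4.1° − 5·2.306 = 90.2; c'Δl = 17.52; W sinα = 7.3
Slice 2: Δl = 1.6/cos15.7° = 1.662 m; N'_2 = 149·cos15.7° − 2·1.662 = 140.1; c'Δl = 12.63; W sinα = 40.3
Slice 3: Δl = 2.7/cos29.3° = 3.096 m; N'_3 = 210·cos29.3° − 19·3.096 = 124.3; c'Δl = 23.53; W sinα = 102.8
Slice 4: Δl = 2.8/cos50.3° = 4.383 m; N'_4 = 108·cos50.3° − 14·4.383 = 7.6; c'Δl = 33.31; W sinα = 83.1
Σc'Δl = 87.0 kN/m; ΣN' = 362.3 kN/m; ΣW sinα = 233.5 kN/m
Resisting = 87.0 + 362.3·tan21.4° = 87.0 + 142.0 = 229.0 kN/m
FS = 229.0 / 233.5 = 0.981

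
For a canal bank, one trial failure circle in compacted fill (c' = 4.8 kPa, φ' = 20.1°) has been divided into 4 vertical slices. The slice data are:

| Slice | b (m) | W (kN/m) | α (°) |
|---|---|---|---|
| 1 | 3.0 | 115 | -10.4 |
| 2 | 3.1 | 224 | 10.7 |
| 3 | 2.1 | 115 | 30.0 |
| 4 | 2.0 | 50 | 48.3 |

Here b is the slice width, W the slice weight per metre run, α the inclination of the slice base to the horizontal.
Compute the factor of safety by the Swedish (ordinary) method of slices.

FS = 1.96

Ordinary method of slices: FS = Σ[c'·Δl_i + (W_i cosα_i)·tanφ'] / Σ W_i sinα_i, with Δl_i = b_i / cosα_i.
Slice 1: Δl = 3.0/cos(-10.4°) = 3.050 m; N'_1 = 115·cos(-10.4°) = 113.1; c'Δl = 14.64; W sinα = -20.8
Slice 2: Δl = 3.1/cos10.7° = 3.155 m; N'_2 = 224·cos10.7° = 220.1; c'Δl = 15.14; W sinα = 41.6
Slice 3: Δl = 2.1/cos30.0° = 2.425 m; N'_3 = 115·cos30.0° = 99.6; c'Δl = 11.64; W sinα = 57.5
Slice 4: Δl = 2.0/cos48.3° = 3.006 m; N'_4 = 50·cos48.3° = 33.3; c'Δl = 14.43; W sinα = 37.3
Σc'Δl = 55.9 kN/m; ΣN' = 466.1 kN/m; ΣW sinα = 115.7 kN/m
Resisting = 55.9 + 466.1·tan20.1° = 55.9 + 170.6 = 226.4 kN/m
FS = 226.4 / 115.7 = 1.958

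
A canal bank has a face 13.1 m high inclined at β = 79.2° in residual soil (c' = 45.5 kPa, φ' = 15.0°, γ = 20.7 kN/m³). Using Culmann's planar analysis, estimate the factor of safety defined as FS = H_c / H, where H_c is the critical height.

H_c = (4c'/γ) · sinβ cosφ' / [1 − cos(β − φ')]
    = (4·45.5/20.7) · sin79.2°·cos15.0° / [1 − cos64.2°]
    = 8.792 · 0.9488 / 0.5648 = 14.77 m
FS = H_c / H = 14.77 / 13.1 = 1.128

FS = 1.13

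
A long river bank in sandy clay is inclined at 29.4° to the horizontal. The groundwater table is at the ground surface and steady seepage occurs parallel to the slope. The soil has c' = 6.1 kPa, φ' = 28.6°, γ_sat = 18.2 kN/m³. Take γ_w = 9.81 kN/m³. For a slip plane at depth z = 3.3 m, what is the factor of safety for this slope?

FS = 0.68

With seepage parallel to the slope and the water table at the surface, the effective normal stress on the slip plane uses the buoyant unit weight γ' = γ_sat − γ_w while the driving shear stress uses γ_sat:
FS = [c' + γ' z cos²β tanφ'] / [γ_sat z sinβ cosβ]
γ' = 18.2 − 9.81 = 8.39 kN/m³
Numerator = 6.1 + 8.39·3.3·cos²29.4°·tan28.6° = 6.1 + 8.39·3.3·0.7590·0.5452 = 17.558 kPa
Denominator = 18.2·3.3·sin29.4°·cos29.4° = 18.2·3.3·0.4909·0.8712 = 25.687 kPa
FS = 17.558 / 25.687 = 0.684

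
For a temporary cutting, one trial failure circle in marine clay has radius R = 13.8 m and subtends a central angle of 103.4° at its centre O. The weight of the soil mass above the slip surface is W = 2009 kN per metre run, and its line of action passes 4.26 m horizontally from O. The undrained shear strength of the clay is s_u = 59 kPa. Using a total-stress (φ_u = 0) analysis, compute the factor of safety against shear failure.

Taking moments about the centre O, the resisting moment is provided by the undrained shear strength acting along the arc:
Arc length L_a = R·θ = 13.8·(103.4°·π/180) = 13.8·1.8047 = 24.90 m
M_R = s_u·L_a·R = 59·24.90·13.8 = 20277.2 kN·m/m
M_D = W·d = 2009·4.26 = 8558.3 kN·m/m
FS = M_R / M_D = 20277.2 / 8558.3 = 2.369

FS = 2.37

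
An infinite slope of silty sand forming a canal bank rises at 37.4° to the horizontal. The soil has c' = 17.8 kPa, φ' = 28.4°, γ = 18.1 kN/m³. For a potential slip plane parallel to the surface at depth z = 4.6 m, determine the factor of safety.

FS = 1.15

For an infinite slope with a slip plane parallel to the surface (no pore pressure): FS = [c' + γz cos²β tanφ'] / [γz sinβ cosβ].
γz = 18.1·4.6 = 83.26 kN/m²
Numerator = 17.8 + 83.26·cos²37.4°·tan28.4° = 17.8 + 83.26·0.6311·0.5407 = 46.211 kPa
Denominator = 83.26·sin37.4°·cos37.4° = 83.26·0.6074·0.7944 = 40.174 kPa
FS = 46.211 / 40.174 = 1.150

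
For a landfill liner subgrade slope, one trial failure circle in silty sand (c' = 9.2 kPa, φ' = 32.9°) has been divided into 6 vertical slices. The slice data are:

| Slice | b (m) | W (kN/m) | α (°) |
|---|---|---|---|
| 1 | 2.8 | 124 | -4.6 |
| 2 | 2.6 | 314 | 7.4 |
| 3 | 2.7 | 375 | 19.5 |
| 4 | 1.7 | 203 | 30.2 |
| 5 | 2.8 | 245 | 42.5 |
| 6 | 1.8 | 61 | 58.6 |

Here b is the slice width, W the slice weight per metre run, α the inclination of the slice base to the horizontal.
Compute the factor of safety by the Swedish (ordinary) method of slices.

FS = 1.94

Ordinary method of slices: FS = Σ[c'·Δl_i + (W_i cosα_i)·tanφ'] / Σ W_i sinα_i, with Δl_i = b_i / cosα_i.
Slice 1: Δl = 2.8/cos(-4.6°) = 2.809 m; N'_1 = 124·cos(-4.6°) = 123.6; c'Δl = 25.84; W sinα = -9.9
Slice 2: Δl = 2.6/cos7.4° = 2.622 m; N'_2 = 314·cos7.4° = 311.4; c'Δl = 24.12; W sinα = 40.4
Slice 3: Δl = 2.7/cos19.5° = 2.864 m; N'_3 = 375·cos19.5° = 353.5; c'Δl = 26.35; W sinα = 125.2
Slice 4: Δl = 1.7/cos30.2° = 1.967 m; N'_4 = 203·cos30.2° = 175.4; c'Δl = 18.10; W sinα = 102.1
Slice 5: Δl = 2.8/cos42.5° = 3.798 m; N'_5 = 245·cos42.5° = 180.6; c'Δl = 34.94; W sinα = 165.5
Slice 6: Δl = 1.8/cos58.6° = 3.455 m; N'_6 = 61·cos58.6° = 31.8; c'Δl = 31.78; W sinα = 52.1
Σc'Δl = 161.1 kN/m; ΣN' = 1176.3 kN/m; ΣW sinα = 475.4 kN/m
Resisting = 161.1 + 1176.3·tan32.9° = 161.1 + 761.0 = 922.1 kN/m
FS = 922.1 / 475.4 = 1.940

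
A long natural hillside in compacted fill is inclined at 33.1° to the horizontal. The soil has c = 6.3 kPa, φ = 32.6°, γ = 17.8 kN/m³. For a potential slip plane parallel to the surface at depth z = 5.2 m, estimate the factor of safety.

FS = 1.13

For an infinite slope with a slip plane parallel to the surface (no pore pressure): FS = [c + γz cos²β tanφ] / [γz sinβ cosβ].
γz = 17.8·5.2 = 92.56 kN/m²
Numerator = 6.3 + 92.56·cos²33.1°·tan32.6° = 6.3 + 92.56·0.7018·0.6395 = 47.841 kPa
Denominator = 92.56·sin33.1°·cos33.1° = 92.56·0.5461·0.8377 = 42.344 kPa
FS = 47.841 / 42.344 = 1.130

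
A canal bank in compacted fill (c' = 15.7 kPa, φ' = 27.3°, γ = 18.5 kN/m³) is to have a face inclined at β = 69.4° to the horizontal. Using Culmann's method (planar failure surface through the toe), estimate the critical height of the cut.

Culmann's analysis gives the critical failure plane at α_cr = (β + φ')/2 = (69.4 + 27.3)/2 = 48.4°, and the critical height
H_c = (4c'/γ) · sinβ cosφ' / [1 − cos(β − φ')]
    = (4·15.7/18.5) · sin69.4°·cos27.3° / [1 − cos(42.1°)]
    = 3.395 · 0.9361·0.8886 / [1 − 0.7420]
    = 3.395 · 0.8318 / 0.2580
    = 10.94 m

H_c = 10.94 m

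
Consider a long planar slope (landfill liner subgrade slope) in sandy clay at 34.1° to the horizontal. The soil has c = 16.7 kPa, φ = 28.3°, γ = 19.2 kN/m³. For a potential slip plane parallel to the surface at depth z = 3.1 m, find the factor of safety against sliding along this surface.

For an infinite slope with a slip plane parallel to the surface (no pore pressure): FS = [c + γz cos²β tanφ] / [γz sinβ cosβ].
γz = 19.2·3.1 = 59.52 kN/m²
Numerator = 16.7 + 59.52·cos²34.1°·tan28.3° = 16.7 + 59.52·0.6857·0.5384 = 38.675 kPa
Denominator = 59.52·sin34.1°·cos34.1° = 59.52·0.5606·0.8281 = 27.632 kPa
FS = 38.675 / 27.632 = 1.400

FS = 1.40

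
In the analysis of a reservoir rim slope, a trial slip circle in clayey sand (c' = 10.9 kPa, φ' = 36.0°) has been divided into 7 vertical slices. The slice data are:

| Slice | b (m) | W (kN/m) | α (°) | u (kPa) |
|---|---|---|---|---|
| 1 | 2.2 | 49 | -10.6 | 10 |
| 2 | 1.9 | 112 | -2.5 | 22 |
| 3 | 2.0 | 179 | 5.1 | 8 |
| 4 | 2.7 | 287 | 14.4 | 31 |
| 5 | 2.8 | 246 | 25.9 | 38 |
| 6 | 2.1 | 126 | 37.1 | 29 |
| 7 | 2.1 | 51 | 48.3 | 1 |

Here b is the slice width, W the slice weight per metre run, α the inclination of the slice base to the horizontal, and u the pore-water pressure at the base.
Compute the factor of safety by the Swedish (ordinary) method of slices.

Ordinary method of slices: FS = Σ[c'·Δl_i + (W_i cosα_i − u_i·Δl_i)·tanφ'] / Σ W_i sinα_i, with Δl_i = b_i / cosα_i.
Slice 1: Δl = 2.2/cos(-10.6°) = 2.238 m; N'_1 = 49·cos(-10.6°) − 10·2.238 = 25.8; c'Δl = 24.40; W sinα = -9.0
Slice 2: Δl = 1.9/cos(-2.5°) = 1.902 m; N'_2 = 112·cos(-2.5°) − 22·1.902 = 70.1; c'Δl = 20.73; W sinα = -4.9
Slice 3: Δl = 2.0/cos5.1° = 2.008 m; N'_3 = 179·cos5.1° − 8·2.008 = 162.2; c'Δl = 21.89; W sinα = 15.9
Slice 4: Δl = 2.7/cos14.4° = 2.788 m; N'_4 = 287·cos14.4° − 31·2.788 = 191.6; c'Δl = 30.38; W sinα = 71.4
Slice 5: Δl = 2.8/cos25.9° = 3.113 m; N'_5 = 246·cos25.9° − 38·3.113 = 103.0; c'Δl = 33.93; W sinα = 107.5
Slice 6: Δl = 2.1/cos37.1° = 2.633 m; N'_6 = 126·cos37.1° − 29·2.633 = 24.1; c'Δl = 28.70; W sinα = 76.0
Slice 7: Δl = 2.1/cos48.3° = 3.157 m; N'_7 = 51·cos48.3° − 1·3.157 = 30.8; c'Δl = 34.41; W sinα = 38.1
Σc'Δl = 194.4 kN/m; ΣN' = 607.6 kN/m; ΣW sinα = 294.9 kN/m
Resisting = 194.4 + 607.6·tan36.0° = 194.4 + 441.4 = 635.8 kN/m
FS = 635.8 / 294.9 = 2.156

FS = 2.16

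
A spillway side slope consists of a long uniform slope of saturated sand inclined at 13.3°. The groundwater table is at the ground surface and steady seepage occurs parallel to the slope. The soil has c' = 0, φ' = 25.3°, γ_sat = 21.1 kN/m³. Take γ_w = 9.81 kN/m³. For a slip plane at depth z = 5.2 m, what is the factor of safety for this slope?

With seepage parallel to the slope and the water table at the surface, the effective normal stress on the slip plane uses the buoyant unit weight γ' = γ_sat − γ_w while the driving shear stress uses γ_sat:
FS = [c' + γ' z cos²β tanφ'] / [γ_sat z sinβ cosβ]
(For c' = 0 this reduces to FS = (γ'/γ_sat)·tanφ'/tanβ.)
γ' = 21.1 − 9.81 = 11.29 kN/m³
Numerator = 0.0 + 11.29·5.2·cos²13.3°·tan25.3° = 0.0 + 11.29·5.2·0.9471·0.4727 = 26.282 kPa
Denominator = 21.1·5.2·sin13.3°·cos13.3° = 21.1·5.2·0.2300·0.9732 = 24.564 kPa
FS = 26.282 / 24.564 = 1.070

FS = 1.07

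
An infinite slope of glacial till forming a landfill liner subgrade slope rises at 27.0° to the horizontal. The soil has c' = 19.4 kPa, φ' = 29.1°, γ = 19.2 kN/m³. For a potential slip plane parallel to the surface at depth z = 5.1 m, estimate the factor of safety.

For an infinite slope with a slip plane parallel to the surface (no pore pressure): FS = [c' + γz cos²β tanφ'] / [γz sinβ cosβ].
γz = 19.2·5.1 = 97.92 kN/m²
Numerator = 19.4 + 97.92·cos²27.0°·tan29.1° = 19.4 + 97.92·0.7939·0.5566 = 62.668 kPa
Denominator = 97.92·sin27.0°·cos27.0° = 97.92·0.4540·0.8910 = 39.609 kPa
FS = 62.668 / 39.609 = 1.582

FS = 1.58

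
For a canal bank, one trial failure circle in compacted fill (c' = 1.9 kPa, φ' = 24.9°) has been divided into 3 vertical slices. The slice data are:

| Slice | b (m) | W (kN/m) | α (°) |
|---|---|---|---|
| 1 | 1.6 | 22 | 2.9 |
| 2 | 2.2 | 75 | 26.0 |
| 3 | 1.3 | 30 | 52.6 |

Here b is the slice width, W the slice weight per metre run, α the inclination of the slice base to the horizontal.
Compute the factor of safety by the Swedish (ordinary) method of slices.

Ordinary method of slices: FS = Σ[c'·Δl_i + (W_i cosα_i)·tanφ'] / Σ W_i sinα_i, with Δl_i = b_i / cosα_i.
Slice 1: Δl = 1.6/cos2.9° = 1.602 m; N'_1 = 22·cos2.9° = 22.0; c'Δl = 3.04; W sinα = 1.1
Slice 2: Δl = 2.2/cos26.0° = 2.448 m; N'_2 = 75·cos26.0° = 67.4; c'Δl = 4.65; W sinα = 32.9
Slice 3: Δl = 1.3/cos52.6° = 2.140 m; N'_3 = 30·cos52.6° = 18.2; c'Δl = 4.07; W sinα = 23.8
Σc'Δl = 11.8 kN/m; ΣN' = 107.6 kN/m; ΣW sinα = 57.8 kN/m
Resisting = 11.8 + 107.6·tan24.9° = 11.8 + 49.9 = 61.7 kN/m
FS = 61.7 / 57.8 = 1.067

FS = 1.07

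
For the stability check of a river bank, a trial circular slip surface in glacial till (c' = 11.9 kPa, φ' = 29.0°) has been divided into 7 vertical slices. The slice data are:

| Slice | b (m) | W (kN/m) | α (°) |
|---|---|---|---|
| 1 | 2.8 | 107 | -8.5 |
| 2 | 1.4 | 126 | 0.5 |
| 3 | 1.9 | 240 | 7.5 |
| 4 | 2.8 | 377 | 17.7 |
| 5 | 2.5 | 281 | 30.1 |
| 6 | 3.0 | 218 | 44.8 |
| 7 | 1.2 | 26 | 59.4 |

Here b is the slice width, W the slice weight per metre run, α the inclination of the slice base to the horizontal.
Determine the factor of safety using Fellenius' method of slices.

FS = 2.03

Ordinary method of slices: FS = Σ[c'·Δl_i + (W_i cosα_i)·tanφ'] / Σ W_i sinα_i, with Δl_i = b_i / cosα_i.
Slice 1: Δl = 2.8/cos(-8.5°) = 2.831 m; N'_1 = 107·cos(-8.5°) = 105.8; c'Δl = 33.69; W sinα = -15.8
Slice 2: Δl = 1.4/cos0.5° = 1.400 m; N'_2 = 126·cos0.5° = 126.0; c'Δl = 16.66; W sinα = 1.1
Slice 3: Δl = 1.9/cos7.5° = 1.916 m; N'_3 = 240·cos7.5° = 237.9; c'Δl = 22.81; W sinα = 31.3
Slice 4: Δl = 2.8/cos17.7° = 2.939 m; N'_4 = 377·cos17.7° = 359.2; c'Δl = 34.98; W sinα = 114.6
Slice 5: Δl = 2.5/cos30.1° = 2.890 m; N'_5 = 281·cos30.1° = 243.1; c'Δl = 34.39; W sinα = 140.9
Slice 6: Δl = 3.0/cos44.8° = 4.228 m; N'_6 = 218·cos44.8° = 154.7; c'Δl = 50.31; W sinα = 153.6
Slice 7: Δl = 1.2/cos59.4° = 2.357 m; N'_7 = 26·cos59.4° = 13.2; c'Δl = 28.05; W sinα = 22.4
Σc'Δl = 220.9 kN/m; ΣN' = 1239.9 kN/m; ΣW sinα = 448.1 kN/m
Resisting = 220.9 + 1239.9·tan29.0° = 220.9 + 687.3 = 908.2 kN/m
FS = 908.2 / 448.1 = 2.027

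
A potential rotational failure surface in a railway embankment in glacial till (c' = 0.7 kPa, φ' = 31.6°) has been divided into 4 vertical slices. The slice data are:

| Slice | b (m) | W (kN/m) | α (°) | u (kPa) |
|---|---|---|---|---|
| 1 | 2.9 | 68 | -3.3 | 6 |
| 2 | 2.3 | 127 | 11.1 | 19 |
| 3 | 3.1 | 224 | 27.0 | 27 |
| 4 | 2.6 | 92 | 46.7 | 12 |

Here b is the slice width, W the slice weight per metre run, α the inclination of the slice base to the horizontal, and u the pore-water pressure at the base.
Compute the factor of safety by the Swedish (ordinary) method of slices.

Ordinary method of slices: FS = Σ[c'·Δl_i + (W_i cosα_i − u_i·Δl_i)·tanφ'] / Σ W_i sinα_i, with Δl_i = b_i / cosα_i.
Slice 1: Δl = 2.9/cos(-3.3°) = 2.905 m; N'_1 = 68·cos(-3.3°) − 6·2.905 = 50.5; c'Δl = 2.03; W sinα = -3.9
Slice 2: Δl = 2.3/cos11.1° = 2.344 m; N'_2 = 127·cos11.1° − 19·2.344 = 80.1; c'Δl = 1.64; W sinα = 24.5
Slice 3: Δl = 3.1/cos27.0° = 3.479 m; N'_3 = 224·cos27.0° − 27·3.479 = 105.6; c'Δl = 2.44; W sinα = 101.7
Slice 4: Δl = 2.6/cos46.7° = 3.791 m; N'_4 = 92·cos46.7° − 12·3.791 = 17.6; c'Δl = 2.65; W sinα = 67.0
Σc'Δl = 8.8 kN/m; ΣN' = 253.8 kN/m; ΣW sinα = 189.2 kN/m
Resisting = 8.8 + 253.8·tan31.6° = 8.8 + 156.1 = 164.9 kN/m
FS = 164.9 / 189.2 = 0.872

FS = 0.87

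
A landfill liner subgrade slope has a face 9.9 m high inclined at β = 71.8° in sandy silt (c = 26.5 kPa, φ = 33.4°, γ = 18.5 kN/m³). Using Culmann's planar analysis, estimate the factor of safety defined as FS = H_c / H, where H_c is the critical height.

H_c = (4c/γ) · sinβ cosφ / [1 − cos(β − φ)]
    = (4·26.5/18.5) · sin71.8°·cos33.4° / [1 − cos38.4°]
    = 5.730 · 0.7931 / 0.2163 = 21.01 m
FS = H_c / H = 21.01 / 9.9 = 2.122

FS = 2.12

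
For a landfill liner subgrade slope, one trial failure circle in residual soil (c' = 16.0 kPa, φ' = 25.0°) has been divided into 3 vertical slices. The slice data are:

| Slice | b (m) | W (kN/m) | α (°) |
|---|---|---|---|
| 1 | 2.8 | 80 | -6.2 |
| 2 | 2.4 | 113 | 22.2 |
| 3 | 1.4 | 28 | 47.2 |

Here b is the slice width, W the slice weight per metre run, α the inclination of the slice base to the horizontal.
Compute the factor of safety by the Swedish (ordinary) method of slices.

Ordinary method of slices: FS = Σ[c'·Δl_i + (W_i cosα_i)·tanφ'] / Σ W_i sinα_i, with Δl_i = b_i / cosα_i.
Slice 1: Δl = 2.8/cos(-6.2°) = 2.816 m; N'_1 = 80·cos(-6.2°) = 79.5; c'Δl = 45.06; W sinα = -8.6
Slice 2: Δl = 2.4/cos22.2° = 2.592 m; N'_2 = 113·cos22.2° = 104.6; c'Δl = 41.47; W sinα = 42.7
Slice 3: Δl = 1.4/cos47.2° = 2.061 m; N'_3 = 28·cos47.2° = 19.0; c'Δl = 32.97; W sinα = 20.5
Σc'Δl = 119.5 kN/m; ΣN' = 203.2 kN/m; ΣW sinα = 54.6 kN/m
Resisting = 119.5 + 203.2·tan25.0° = 119.5 + 94.7 = 214.3 kN/m
FS = 214.3 / 54.6 = 3.924

FS = 3.92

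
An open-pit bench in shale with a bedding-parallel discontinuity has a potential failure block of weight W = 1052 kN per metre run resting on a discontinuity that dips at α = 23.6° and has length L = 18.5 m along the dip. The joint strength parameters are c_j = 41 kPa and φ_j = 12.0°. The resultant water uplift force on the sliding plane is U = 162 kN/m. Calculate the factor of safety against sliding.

Resolving the block weight along and normal to the plane and applying the Mohr–Coulomb strength on the joint:
N' = W cosα − U = 1052·cos23.6° − 162 = 802.0 kN/m
Driving force T = W sinα = 1052·sin23.6° = 421.2 kN/m
Resisting force R = c_j·L + N'·tanφ_j = 41·18.5 + 802.0·tan12.0° = 758.5 + 170.5 = 929.0 kN/m
FS = R / T = 929.0 / 421.2 = 2.206

FS = 2.21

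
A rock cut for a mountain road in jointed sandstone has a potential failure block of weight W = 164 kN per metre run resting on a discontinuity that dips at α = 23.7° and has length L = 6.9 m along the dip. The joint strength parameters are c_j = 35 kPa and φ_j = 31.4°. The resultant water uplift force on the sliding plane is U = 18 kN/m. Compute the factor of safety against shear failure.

FS = 4.89

Resolving the block weight along and normal to the plane and applying the Mohr–Coulomb strength on the joint:
N' = W cosα − U = 164·cos23.7° − 18 = 132.2 kN/m
Driving force T = W sinα = 164·sin23.7° = 65.9 kN/m
Resisting force R = c_j·L + N'·tanφ_j = 35·6.9 + 132.2·tan31.4° = 241.5 + 80.7 = 322.2 kN/m
FS = R / T = 322.2 / 65.9 = 4.887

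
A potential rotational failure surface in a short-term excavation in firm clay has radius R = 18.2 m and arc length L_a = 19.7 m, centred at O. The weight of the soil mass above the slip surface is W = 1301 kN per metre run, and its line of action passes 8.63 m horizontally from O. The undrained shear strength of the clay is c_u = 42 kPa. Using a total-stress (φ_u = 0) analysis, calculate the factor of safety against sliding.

FS = 1.34

Taking moments about the centre O, the resisting moment is provided by the undrained shear strength acting along the arc:
M_R = c_u·L_a·R = 42·19.70·18.2 = 15058.7 kN·m/m
M_D = W·d = 1301·8.63 = 11227.6 kN·m/m
FS = M_R / M_D = 15058.7 / 11227.6 = 1.341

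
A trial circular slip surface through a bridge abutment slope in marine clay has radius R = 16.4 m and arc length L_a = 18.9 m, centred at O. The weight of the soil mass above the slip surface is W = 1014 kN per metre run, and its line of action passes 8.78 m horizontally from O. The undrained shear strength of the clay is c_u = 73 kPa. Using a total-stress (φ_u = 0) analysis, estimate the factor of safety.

FS = 2.54

Taking moments about the centre O, the resisting moment is provided by the undrained shear strength acting along the arc:
M_R = c_u·L_a·R = 73·18.90·16.4 = 22627.1 kN·m/m
M_D = W·d = 1014·8.78 = 8902.9 kN·m/m
FS = M_R / M_D = 22627.1 / 8902.9 = 2.542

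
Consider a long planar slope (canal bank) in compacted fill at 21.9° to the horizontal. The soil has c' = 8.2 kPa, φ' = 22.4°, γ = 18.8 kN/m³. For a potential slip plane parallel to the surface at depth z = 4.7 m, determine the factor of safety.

For an infinite slope with a slip plane parallel to the surface (no pore pressure): FS = [c' + γz cos²β tanφ'] / [γz sinβ cosβ].
γz = 18.8·4.7 = 88.36 kN/m²
Numerator = 8.2 + 88.36·cos²21.9°·tan22.4° = 8.2 + 88.36·0.8609·0.4122 = 39.553 kPa
Denominator = 88.36·sin21.9°·cos21.9° = 88.36·0.3730·0.9278 = 30.579 kPa
FS = 39.553 / 30.579 = 1.293

FS = 1.29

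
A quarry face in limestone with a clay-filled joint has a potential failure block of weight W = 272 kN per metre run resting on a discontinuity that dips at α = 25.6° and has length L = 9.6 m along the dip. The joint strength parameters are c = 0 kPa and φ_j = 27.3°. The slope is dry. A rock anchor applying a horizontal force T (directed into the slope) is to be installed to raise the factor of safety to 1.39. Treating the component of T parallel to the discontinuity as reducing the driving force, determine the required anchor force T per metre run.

T = 25 kN/m

Resolving forces along and normal to the sliding plane, with the horizontal anchor force T adding T·sinα to the effective normal force and T·cosα acting up the plane against the driving force:
FS = [cL + (W cosα + T sinα) tanφ_j] / [W sinα − T cosα]
Without the anchor: N' = 245.3 kN/m, driving T_d = 117.5 kN/m, resisting R = 0·9.6 + 245.3·tan27.3° = 126.6 kN/m, FS = 1.08.
Setting FS = 1.39 and solving for T:
1.39·(117.5 − T cos25.6°) = 126.6 + T sin25.6°·tan27.3°
T·(sin25.6°·tan27.3° + 1.39·cos25.6°) = 1.39·117.5 − 126.6
T·(0.4321·0.5161 + 1.39·0.9018) = 163.4 − 126.6 = 36.8
T·1.4766 = 36.8
T = 24.9 kN/m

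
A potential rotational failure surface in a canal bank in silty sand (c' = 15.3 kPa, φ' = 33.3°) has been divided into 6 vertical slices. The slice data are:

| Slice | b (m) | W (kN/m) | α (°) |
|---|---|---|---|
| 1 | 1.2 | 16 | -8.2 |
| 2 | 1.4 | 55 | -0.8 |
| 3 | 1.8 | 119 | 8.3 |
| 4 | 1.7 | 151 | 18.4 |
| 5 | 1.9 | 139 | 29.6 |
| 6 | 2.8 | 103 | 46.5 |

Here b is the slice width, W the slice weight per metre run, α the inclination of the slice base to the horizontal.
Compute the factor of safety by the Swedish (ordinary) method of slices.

FS = 2.61

Ordinary method of slices: FS = Σ[c'·Δl_i + (W_i cosα_i)·tanφ'] / Σ W_i sinα_i, with Δl_i = b_i / cosα_i.
Slice 1: Δl = 1.2/cos(-8.2°) = 1.212 m; N'_1 = 16·cos(-8.2°) = 15.8; c'Δl = 18.55; W sinα = -2.3
Slice 2: Δl = 1.4/cos(-0.8°) = 1.400 m; N'_2 = 55·cos(-0.8°) = 55.0; c'Δl = 21.42; W sinα = -0.8
Slice 3: Δl = 1.8/cos8.3° = 1.819 m; N'_3 = 119·cos8.3° = 117.8; c'Δl = 27.83; W sinα = 17.2
Slice 4: Δl = 1.7/cos18.4° = 1.792 m; N'_4 = 151·cos18.4° = 143.3; c'Δl = 27.41; W sinα = 47.7
Slice 5: Δl = 1.9/cos29.6° = 2.185 m; N'_5 = 139·cos29.6° = 120.9; c'Δl = 33.43; W sinα = 68.7
Slice 6: Δl = 2.8/cos46.5° = 4.068 m; N'_6 = 103·cos46.5° = 70.9; c'Δl = 62.24; W sinα = 74.7
Σc'Δl = 190.9 kN/m; ΣN' = 523.6 kN/m; ΣW sinα = 205.2 kN/m
Resisting = 190.9 + 523.6·tan33.3° = 190.9 + 344.0 = 534.8 kN/m
FS = 534.8 / 205.2 = 2.607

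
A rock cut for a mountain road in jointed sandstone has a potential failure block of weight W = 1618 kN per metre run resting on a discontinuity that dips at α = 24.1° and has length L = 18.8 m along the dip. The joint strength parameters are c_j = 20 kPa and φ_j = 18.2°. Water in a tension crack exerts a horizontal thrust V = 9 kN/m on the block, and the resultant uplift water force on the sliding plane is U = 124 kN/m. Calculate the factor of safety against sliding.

Resolving the block weight along and normal to the plane and applying the Mohr–Coulomb strength on the joint:
N' = W cosα − U − V sinα = 1618·cos24.1° − 124 − 9·sin24.1° = 1349.3 kN/m
Driving force T = W sinα + V cosα = 1618·sin24.1° + 9·cos24.1° = 668.9 kN/m
Resisting force R = c_j·L + N'·tanφ_j = 20·18.8 + 1349.3·tan18.2° = 376.0 + 443.6 = 819.6 kN/m
FS = R / T = 819.6 / 668.9 = 1.225

FS = 1.23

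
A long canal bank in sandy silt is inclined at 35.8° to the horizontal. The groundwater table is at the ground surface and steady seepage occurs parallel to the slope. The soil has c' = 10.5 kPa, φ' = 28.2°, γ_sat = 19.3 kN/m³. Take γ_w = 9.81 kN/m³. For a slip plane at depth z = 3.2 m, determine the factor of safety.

FS = 0.72

With seepage parallel to the slope and the water table at the surface, the effective normal stress on the slip plane uses the buoyant unit weight γ' = γ_sat − γ_w while the driving shear stress uses γ_sat:
FS = [c' + γ' z cos²β tanφ'] / [γ_sat z sinβ cosβ]
γ' = 19.3 − 9.81 = 9.49 kN/m³
Numerator = 10.5 + 9.49·3.2·cos²35.8°·tan28.2° = 10.5 + 9.49·3.2·0.6578·0.5362 = 21.211 kPa
Denominator = 19.3·3.2·sin35.8°·cos35.8° = 19.3·3.2·0.5850·0.8111 = 29.301 kPa
FS = 21.211 / 29.301 = 0.724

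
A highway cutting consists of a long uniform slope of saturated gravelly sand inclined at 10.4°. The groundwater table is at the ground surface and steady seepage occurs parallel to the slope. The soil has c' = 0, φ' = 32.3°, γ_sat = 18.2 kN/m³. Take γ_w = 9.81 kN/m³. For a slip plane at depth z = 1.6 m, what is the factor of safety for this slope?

FS = 1.59

With seepage parallel to the slope and the water table at the surface, the effective normal stress on the slip plane uses the buoyant unit weight γ' = γ_sat − γ_w while the driving shear stress uses γ_sat:
FS = [c' + γ' z cos²β tanφ'] / [γ_sat z sinβ cosβ]
(For c' = 0 this reduces to FS = (γ'/γ_sat)·tanφ'/tanβ.)
γ' = 18.2 − 9.81 = 8.39 kN/m³
Numerator = 0.0 + 8.39·1.6·cos²10.4°·tan32.3° = 0.0 + 8.39·1.6·0.9674·0.6322 = 8.210 kPa
Denominator = 18.2·1.6·sin10.4°·cos10.4° = 18.2·1.6·0.1805·0.9836 = 5.170 kPa
FS = 8.210 / 5.170 = 1.588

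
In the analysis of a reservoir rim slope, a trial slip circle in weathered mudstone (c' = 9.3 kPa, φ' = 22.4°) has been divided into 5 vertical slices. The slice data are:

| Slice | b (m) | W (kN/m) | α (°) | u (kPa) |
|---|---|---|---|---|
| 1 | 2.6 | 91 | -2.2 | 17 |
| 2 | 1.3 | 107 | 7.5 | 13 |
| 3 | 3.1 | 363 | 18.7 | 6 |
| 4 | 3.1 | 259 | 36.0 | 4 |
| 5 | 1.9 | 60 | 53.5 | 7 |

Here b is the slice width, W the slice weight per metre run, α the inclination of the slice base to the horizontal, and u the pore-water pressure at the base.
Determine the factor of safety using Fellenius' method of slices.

Ordinary method of slices: FS = Σ[c'·Δl_i + (W_i cosα_i − u_i·Δl_i)·tanφ'] / Σ W_i sinα_i, with Δl_i = b_i / cosα_i.
Slice 1: Δl = 2.6/cos(-2.2°) = 2.602 m; N'_1 = 91·cos(-2.2°) − 17·2.602 = 46.7; c'Δl = 24.20; W sinα = -3.5
Slice 2: Δl = 1.3/cos7.5° = 1.311 m; N'_2 = 107·cos7.5° − 13·1.311 = 89.0; c'Δl = 12.19; W sinα = 14.0
Slice 3: Δl = 3.1/cos18.7° = 3.273 m; N'_3 = 363·cos18.7° − 6·3.273 = 324.2; c'Δl = 30.44; W sinα = 116.4
Slice 4: Δl = 3.1/cos36.0° = 3.832 m; N'_4 = 259·cos36.0° − 4·3.832 = 194.2; c'Δl = 35.64; W sinα = 152.2
Slice 5: Δl = 1.9/cos53.5° = 3.194 m; N'_5 = 60·cos53.5° − 7·3.194 = 13.3; c'Δl = 29.71; W sinα = 48.2
Σc'Δl = 132.2 kN/m; ΣN' = 667.5 kN/m; ΣW sinα = 327.3 kN/m
Resisting = 132.2 + 667.5·tan22.4° = 132.2 + 275.1 = 407.3 kN/m
FS = 407.3 / 327.3 = 1.244

FS = 1.24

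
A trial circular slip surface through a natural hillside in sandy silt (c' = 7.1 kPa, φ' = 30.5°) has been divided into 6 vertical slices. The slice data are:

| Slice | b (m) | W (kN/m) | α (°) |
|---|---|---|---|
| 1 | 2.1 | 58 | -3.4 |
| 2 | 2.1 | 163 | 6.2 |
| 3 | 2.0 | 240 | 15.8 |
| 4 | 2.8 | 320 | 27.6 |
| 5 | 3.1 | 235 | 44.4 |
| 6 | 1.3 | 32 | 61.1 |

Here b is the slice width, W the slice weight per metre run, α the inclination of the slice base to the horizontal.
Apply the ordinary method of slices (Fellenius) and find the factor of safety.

FS = 1.57

Ordinary method of slices: FS = Σ[c'·Δl_i + (W_i cosα_i)·tanφ'] / Σ W_i sinα_i, with Δl_i = b_i / cosα_i.
Slice 1: Δl = 2.1/cos(-3.4°) = 2.104 m; N'_1 = 58·cos(-3.4°) = 57.9; c'Δl = 14.94; W sinα = -3.4
Slice 2: Δl = 2.1/cos6.2° = 2.112 m; N'_2 = 163·cos6.2° = 162.0; c'Δl = 15.00; W sinα = 17.6
Slice 3: Δl = 2.0/cos15.8° = 2.079 m; N'_3 = 240·cos15.8° = 230.9; c'Δl = 14.76; W sinα = 65.3
Slice 4: Δl = 2.8/cos27.6° = 3.160 m; N'_4 = 320·cos27.6° = 283.6; c'Δl = 22.43; W sinα = 148.3
Slice 5: Δl = 3.1/cos44.4° = 4.339 m; N'_5 = 235·cos44.4° = 167.9; c'Δl = 30.81; W sinα = 164.4
Slice 6: Δl = 1.3/cos61.1° = 2.690 m; N'_6 = 32·cos61.1° = 15.5; c'Δl = 19.10; W sinα = 28.0
Σc'Δl = 117.0 kN/m; ΣN' = 917.8 kN/m; ΣW sinα = 420.2 kN/m
Resisting = 117.0 + 917.8·tan30.5° = 117.0 + 540.6 = 657.7 kN/m
FS = 657.7 / 420.2 = 1.565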